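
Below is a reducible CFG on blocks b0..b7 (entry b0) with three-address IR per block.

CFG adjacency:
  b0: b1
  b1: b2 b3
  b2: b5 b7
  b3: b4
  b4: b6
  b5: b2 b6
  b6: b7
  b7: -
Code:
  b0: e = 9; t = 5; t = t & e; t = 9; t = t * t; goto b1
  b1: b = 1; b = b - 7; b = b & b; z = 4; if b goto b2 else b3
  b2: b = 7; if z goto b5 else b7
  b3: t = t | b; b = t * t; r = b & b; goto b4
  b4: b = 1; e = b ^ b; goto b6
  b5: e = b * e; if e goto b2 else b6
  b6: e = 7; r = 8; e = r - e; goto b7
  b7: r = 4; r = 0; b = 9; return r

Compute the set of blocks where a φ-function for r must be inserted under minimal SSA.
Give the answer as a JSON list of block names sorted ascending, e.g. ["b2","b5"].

Answer: ["b6", "b7"]

Derivation:
idom tree: b1←b0 b2←b1 b3←b1 b4←b3 b5←b2 b6←b1 b7←b1
Join-block Dom:
  b2: preds {b1,b5}: {b0,b1} ∩ {b0,b1,b2,b5} = {b0,b1}; idom=b1
  b6: preds {b4,b5}: {b0,b1,b3,b4} ∩ {b0,b1,b2,b5} = {b0,b1}; idom=b1
  b7: preds {b2,b6}: {b0,b1,b2} ∩ {b0,b1,b6} = {b0,b1}; idom=b1

DF derivation:
  b2←b1: walk · to b1
  b2←b5: walk b5→b2 to b1
  b6←b4: walk b4→b3 to b1
  b6←b5: walk b5→b2 to b1
  b7←b2: walk b2 to b1
  b7←b6: walk b6 to b1
  b0 → ∅
  b1 → ∅
  b2 → {b2,b6,b7}
  b3 → {b6}
  b4 → {b6}
  b5 → {b2,b6}
  b6 → {b7}
  b7 → ∅

φ for r: defs {b3,b6,b7}
  DF⁺ = {b6,b7}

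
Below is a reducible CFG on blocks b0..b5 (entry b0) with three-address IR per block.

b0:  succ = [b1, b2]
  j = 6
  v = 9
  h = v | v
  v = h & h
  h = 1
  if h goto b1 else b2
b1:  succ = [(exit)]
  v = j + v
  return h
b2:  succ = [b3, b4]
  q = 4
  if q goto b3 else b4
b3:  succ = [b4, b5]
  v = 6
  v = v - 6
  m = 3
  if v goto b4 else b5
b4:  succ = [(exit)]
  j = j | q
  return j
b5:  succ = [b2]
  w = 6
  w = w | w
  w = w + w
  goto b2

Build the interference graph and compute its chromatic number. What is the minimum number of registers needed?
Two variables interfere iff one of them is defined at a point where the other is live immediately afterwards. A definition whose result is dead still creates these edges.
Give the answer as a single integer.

Answer: 4

Working:
Block summaries:
  b0: {h,j,v} / ∅
  b1: {v} / {h,j,v}
  b2: {q} / ∅
  b3: {m,v} / ∅
  b4: {j} / {j,q}
  b5: {w} / ∅

Backward fixpoint:
  b0: in=∅ out={h,j,v}
  b1: in={h,j,v} out=∅
  b2: in={j} out={j,q}
  b3: in={j,q} out={j,q}
  b4: in={j,q} out=∅
  b5: in={j} out={j}

Interfere edges:
  h — {j,v}
  j — {h,m,q,v,w}
  m — {j,q,v}
  q — {j,m,v}
  v — {h,j,m,q}
  w — {j}

Colouring:
  {j,m,q,v} pairwise interfere (4-clique) ⇒ χ ≥ 4
  assign h→r2 j→r0 m→r2 q→r3 v→r1 w→r1 — no edge inside a register ⇒ χ ≤ 4
  χ = 4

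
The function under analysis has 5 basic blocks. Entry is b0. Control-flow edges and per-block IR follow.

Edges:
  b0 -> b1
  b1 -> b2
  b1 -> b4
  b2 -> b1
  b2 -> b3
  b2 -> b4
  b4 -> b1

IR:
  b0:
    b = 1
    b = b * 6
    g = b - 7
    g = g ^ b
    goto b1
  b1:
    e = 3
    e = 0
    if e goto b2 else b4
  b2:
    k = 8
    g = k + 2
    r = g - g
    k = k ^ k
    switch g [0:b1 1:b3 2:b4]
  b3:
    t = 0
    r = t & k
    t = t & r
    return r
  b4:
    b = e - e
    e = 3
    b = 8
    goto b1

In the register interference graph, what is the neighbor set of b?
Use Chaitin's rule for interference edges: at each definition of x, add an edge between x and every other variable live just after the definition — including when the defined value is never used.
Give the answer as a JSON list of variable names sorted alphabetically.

Per-block:
  b0: {b,g} / ∅
  b1: {e} / ∅
  b2: {g,k,r} / ∅
  b3: {r,t} / {k}
  b4: {b,e} / {e}

Live sets:
  b0: in=∅ out=∅
  b1: in=∅ out={e}
  b2: in={e} out={e,k}
  b3: in={k} out=∅
  b4: in={e} out=∅

Conflict graph:
  b↔{g}
  e↔{g,k,r}
  g↔{b,e,k,r}
  k↔{e,g,r,t}
  r↔{e,g,k,t}
  t↔{k,r}

N(b) = ["g"]

Answer: ["g"]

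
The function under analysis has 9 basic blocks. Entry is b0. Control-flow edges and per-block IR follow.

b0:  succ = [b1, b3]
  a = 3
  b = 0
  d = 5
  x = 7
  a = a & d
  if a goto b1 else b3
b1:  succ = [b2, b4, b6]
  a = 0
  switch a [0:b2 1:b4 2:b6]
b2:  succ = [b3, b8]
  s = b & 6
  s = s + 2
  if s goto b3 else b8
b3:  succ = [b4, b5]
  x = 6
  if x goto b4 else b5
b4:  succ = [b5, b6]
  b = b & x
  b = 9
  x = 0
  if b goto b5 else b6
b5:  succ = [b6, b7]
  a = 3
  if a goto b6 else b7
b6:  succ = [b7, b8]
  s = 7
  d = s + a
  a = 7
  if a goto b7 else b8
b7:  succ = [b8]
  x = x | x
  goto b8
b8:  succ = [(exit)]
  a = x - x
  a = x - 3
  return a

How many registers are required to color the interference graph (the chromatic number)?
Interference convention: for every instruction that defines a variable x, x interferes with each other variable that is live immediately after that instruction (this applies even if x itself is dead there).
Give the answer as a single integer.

def/use:
  b0: {a,b,d,x} / ∅
  b1: {a} / ∅
  b2: {s} / {b}
  b3: {x} / ∅
  b4: {b,x} / {b,x}
  b5: {a} / ∅
  b6: {a,d,s} / {a}
  b7: {x} / {x}
  b8: {a} / {x}

Liveness:
  b0 li=∅ lo={a,b,x}
  b1 li={b,x} lo={a,b,x}
  b2 li={a,b,x} lo={a,b,x}
  b3 li={a,b} lo={a,b,x}
  b4 li={a,b,x} lo={a,x}
  b5 li={x} lo={a,x}
  b6 li={a,x} lo={x}
  b7 li={x} lo={x}
  b8 li={x} lo=∅

Conflict graph:
  a: {b,d,s,x}
  b: {a,d,s,x}
  d: {a,b,x}
  s: {a,b,x}
  x: {a,b,d,s}

Chromatic number:
  {a,b,d,x} pairwise interfere (4-clique) ⇒ χ ≥ 4
  4-colouring: R0={a}  R1={b}  R2={x}  R3={d,s}
  χ = 4

Answer: 4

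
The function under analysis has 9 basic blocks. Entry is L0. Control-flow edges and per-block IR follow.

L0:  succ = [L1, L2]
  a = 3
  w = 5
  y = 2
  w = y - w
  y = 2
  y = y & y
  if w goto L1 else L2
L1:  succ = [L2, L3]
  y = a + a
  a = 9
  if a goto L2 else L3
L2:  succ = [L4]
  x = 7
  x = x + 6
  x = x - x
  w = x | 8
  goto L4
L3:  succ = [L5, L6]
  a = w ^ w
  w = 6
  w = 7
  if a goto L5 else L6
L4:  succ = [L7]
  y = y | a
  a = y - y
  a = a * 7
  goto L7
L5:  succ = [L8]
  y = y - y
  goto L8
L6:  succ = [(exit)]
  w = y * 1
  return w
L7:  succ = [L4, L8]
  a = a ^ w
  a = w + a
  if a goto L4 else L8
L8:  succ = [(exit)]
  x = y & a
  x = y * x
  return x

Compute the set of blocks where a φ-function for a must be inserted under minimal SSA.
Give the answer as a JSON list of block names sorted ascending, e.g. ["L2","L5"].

idom tree: L1←L0 L2←L0 L3←L1 L4←L2 L5←L3 L6←L3 L7←L4 L8←L0
Join-block Dom:
  L2: preds {L0,L1}: {L0} ∩ {L0,L1} = {L0}; idom=L0
  L4: preds {L2,L7}: {L0,L2} ∩ {L0,L2,L4,L7} = {L0,L2}; idom=L2
  L8: preds {L5,L7}: {L0,L1,L3,L5} ∩ {L0,L2,L4,L7} = {L0}; idom=L0

DF walk-up:
  join L2 pred L0: · stop@L0
  join L2 pred L1: L1 stop@L0
  join L4 pred L2: · stop@L2
  join L4 pred L7: L7→L4 stop@L2
  join L8 pred L5: L5→L3→L1 stop@L0
  join L8 pred L7: L7→L4→L2 stop@L0
  L0 → ∅
  L1 → {L2,L8}
  L2 → {L8}
  L3 → {L8}
  L4 → {L4,L8}
  L5 → {L8}
  L6 → ∅
  L7 → {L4,L8}
  L8 → ∅

φ for a: defs {L0,L1,L3,L4,L7}
  DF⁺ = {L2,L4,L8}

Answer: ["L2", "L4", "L8"]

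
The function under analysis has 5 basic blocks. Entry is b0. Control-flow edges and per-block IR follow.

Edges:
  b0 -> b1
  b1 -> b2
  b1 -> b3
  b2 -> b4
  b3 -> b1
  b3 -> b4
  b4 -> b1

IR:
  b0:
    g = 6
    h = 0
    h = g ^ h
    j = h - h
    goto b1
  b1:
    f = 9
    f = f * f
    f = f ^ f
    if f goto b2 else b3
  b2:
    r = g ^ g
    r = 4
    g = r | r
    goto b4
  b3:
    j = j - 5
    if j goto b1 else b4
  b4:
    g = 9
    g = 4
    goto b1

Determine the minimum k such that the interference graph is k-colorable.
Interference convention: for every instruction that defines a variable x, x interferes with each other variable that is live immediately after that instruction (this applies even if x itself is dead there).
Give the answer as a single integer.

Per-block:
  b0 def {g,h,j} use ∅
  b1 def {f} use ∅
  b2 def {g,r} use {g}
  b3 def {j} use {j}
  b4 def {g} use ∅

Live sets:
  b0: in=∅ out={g,j}
  b1: in={g,j} out={g,j}
  b2: in={g,j} out={j}
  b3: in={g,j} out={g,j}
  b4: in={j} out={g,j}

Interfere edges:
  f — {g,j}
  g — {f,h,j}
  h — {g}
  j — {f,g,r}
  r — {j}

Colouring:
  clique {f,g,j} ⇒ need ≥ 3
  assign f→r2 g→r0 h→r1 j→r1 r→r0 — no edge inside a register ⇒ χ ≤ 3
  χ = 3

Answer: 3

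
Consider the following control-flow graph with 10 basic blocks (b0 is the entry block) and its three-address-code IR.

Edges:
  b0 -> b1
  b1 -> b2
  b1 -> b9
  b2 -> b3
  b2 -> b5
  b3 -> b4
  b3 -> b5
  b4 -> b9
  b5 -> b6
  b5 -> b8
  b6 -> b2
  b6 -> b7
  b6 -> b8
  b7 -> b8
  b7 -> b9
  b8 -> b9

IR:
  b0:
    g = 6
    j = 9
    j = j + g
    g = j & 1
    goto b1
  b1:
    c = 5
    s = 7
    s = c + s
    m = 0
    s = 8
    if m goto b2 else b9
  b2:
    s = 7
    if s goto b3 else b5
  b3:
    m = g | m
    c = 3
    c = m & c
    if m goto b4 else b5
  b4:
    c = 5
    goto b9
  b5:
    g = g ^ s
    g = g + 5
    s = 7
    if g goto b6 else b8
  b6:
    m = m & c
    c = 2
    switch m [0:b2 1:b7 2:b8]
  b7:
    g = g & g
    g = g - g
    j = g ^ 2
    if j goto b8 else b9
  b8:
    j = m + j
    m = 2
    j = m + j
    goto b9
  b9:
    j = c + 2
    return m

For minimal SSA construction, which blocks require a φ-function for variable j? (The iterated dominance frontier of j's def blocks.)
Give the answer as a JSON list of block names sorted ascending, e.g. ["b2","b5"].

idom tree: b1←b0 b2←b1 b3←b2 b4←b3 b5←b2 b6←b5 b7←b6 b8←b5 b9←b1
Join-block Dom:
  b2: preds {b1,b6}: {b0,b1} ∩ {b0,b1,b2,b5,b6} = {b0,b1}; idom=b1
  b5: preds {b2,b3}: {b0,b1,b2} ∩ {b0,b1,b2,b3} = {b0,b1,b2}; idom=b2
  b8: preds {b5,b6,b7}: {b0,b1,b2,b5} ∩ {b0,b1,b2,b5,b6} ∩ {b0,b1,b2,b5,b6,b7} = {b0,b1,b2,b5}; idom=b5
  b9: preds {b1,b4,b7,b8}: {b0,b1} ∩ {b0,b1,b2,b3,b4} ∩ {b0,b1,b2,b5,b6,b7} ∩ {b0,b1,b2,b5,b8} = {b0,b1}; idom=b1

DF walk-up:
  b2←b1: walk · to b1
  b2←b6: walk b6→b5→b2 to b1
  b5←b2: walk · to b2
  b5←b3: walk b3 to b2
  b8←b5: walk · to b5
  b8←b6: walk b6 to b5
  b8←b7: walk b7→b6 to b5
  b9←b1: walk · to b1
  b9←b4: walk b4→b3→b2 to b1
  b9←b7: walk b7→b6→b5→b2 to b1
  b9←b8: walk b8→b5→b2 to b1
  DF(b0)=∅
  DF(b1)=∅
  DF(b2)={b2,b9}
  DF(b3)={b5,b9}
  DF(b4)={b9}
  DF(b5)={b2,b9}
  DF(b6)={b2,b8,b9}
  DF(b7)={b8,b9}
  DF(b8)={b9}
  DF(b9)=∅

φ for j: defs {b0,b7,b8,b9}
  DF⁺ = {b8,b9}

Answer: ["b8", "b9"]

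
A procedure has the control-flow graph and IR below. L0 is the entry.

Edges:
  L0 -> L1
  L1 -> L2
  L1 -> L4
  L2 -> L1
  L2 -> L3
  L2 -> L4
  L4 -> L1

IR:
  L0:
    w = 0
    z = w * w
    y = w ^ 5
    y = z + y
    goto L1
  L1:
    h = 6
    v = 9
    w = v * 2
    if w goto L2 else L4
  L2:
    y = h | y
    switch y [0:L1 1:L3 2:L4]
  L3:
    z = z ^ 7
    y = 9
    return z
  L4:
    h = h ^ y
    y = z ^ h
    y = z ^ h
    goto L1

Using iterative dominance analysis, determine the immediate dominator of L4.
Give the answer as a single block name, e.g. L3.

Answer: L1

Derivation:
idom tree: L1←L0 L2←L1 L3←L2 L4←L1
Dom at joins:
  L1: preds {L0,L2,L4}: {L0} ∩ {L0,L1,L2} ∩ {L0,L1,L4} = {L0}; idom=L0
  L4: preds {L1,L2}: {L0,L1} ∩ {L0,L1,L2} = {L0,L1}; idom=L1

idom(L4) = L1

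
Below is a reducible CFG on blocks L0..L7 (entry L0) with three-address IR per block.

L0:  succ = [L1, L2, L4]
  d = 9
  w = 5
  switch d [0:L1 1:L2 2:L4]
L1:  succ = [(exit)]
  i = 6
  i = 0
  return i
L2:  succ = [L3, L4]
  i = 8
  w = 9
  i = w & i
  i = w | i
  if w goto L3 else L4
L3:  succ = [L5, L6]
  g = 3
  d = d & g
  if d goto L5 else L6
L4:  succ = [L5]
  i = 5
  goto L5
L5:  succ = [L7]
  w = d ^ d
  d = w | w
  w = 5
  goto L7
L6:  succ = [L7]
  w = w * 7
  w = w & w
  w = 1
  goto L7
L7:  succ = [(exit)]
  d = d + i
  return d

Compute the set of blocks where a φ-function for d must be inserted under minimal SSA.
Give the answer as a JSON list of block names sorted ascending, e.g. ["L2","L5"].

Answer: ["L5", "L7"]

Derivation:
idom tree: L1←L0 L2←L0 L3←L2 L4←L0 L5←L0 L6←L3 L7←L0
Dom at joins:
  L4: preds {L0,L2}: {L0} ∩ {L0,L2} = {L0}; idom=L0
  L5: preds {L3,L4}: {L0,L2,L3} ∩ {L0,L4} = {L0}; idom=L0
  L7: preds {L5,L6}: {L0,L5} ∩ {L0,L2,L3,L6} = {L0}; idom=L0

DF derivation:
  join L4 pred L0: · stop@L0
  join L4 pred L2: L2 stop@L0
  join L5 pred L3: L3→L2 stop@L0
  join L5 pred L4: L4 stop@L0
  join L7 pred L5: L5 stop@L0
  join L7 pred L6: L6→L3→L2 stop@L0
  DF(L0)=∅
  DF(L1)=∅
  DF(L2)={L4,L5,L7}
  DF(L3)={L5,L7}
  DF(L4)={L5}
  DF(L5)={L7}
  DF(L6)={L7}
  DF(L7)=∅

φ for d: defs {L0,L3,L5,L7}
  DF⁺ = {L5,L7}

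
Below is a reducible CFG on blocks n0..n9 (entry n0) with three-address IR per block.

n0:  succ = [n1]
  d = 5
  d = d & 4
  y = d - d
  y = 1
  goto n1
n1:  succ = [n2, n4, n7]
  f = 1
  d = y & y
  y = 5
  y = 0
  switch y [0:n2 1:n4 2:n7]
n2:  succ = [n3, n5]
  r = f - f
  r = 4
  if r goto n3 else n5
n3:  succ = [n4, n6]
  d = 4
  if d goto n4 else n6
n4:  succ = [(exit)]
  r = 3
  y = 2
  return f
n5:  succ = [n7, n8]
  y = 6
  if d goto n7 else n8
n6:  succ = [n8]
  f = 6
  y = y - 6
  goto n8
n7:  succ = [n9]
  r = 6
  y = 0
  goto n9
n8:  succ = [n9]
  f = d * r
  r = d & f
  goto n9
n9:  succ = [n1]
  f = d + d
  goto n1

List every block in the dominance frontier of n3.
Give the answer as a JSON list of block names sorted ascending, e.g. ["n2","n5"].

Answer: ["n4", "n8"]

Derivation:
idom tree: n1←n0 n2←n1 n3←n2 n4←n1 n5←n2 n6←n3 n7←n1 n8←n2 n9←n1
Dom∩ at merges:
  n1: preds {n0,n9}: {n0} ∩ {n0,n1,n9} = {n0}; idom=n0
  n4: preds {n1,n3}: {n0,n1} ∩ {n0,n1,n2,n3} = {n0,n1}; idom=n1
  n7: preds {n1,n5}: {n0,n1} ∩ {n0,n1,n2,n5} = {n0,n1}; idom=n1
  n8: preds {n5,n6}: {n0,n1,n2,n5} ∩ {n0,n1,n2,n3,n6} = {n0,n1,n2}; idom=n2
  n9: preds {n7,n8}: {n0,n1,n7} ∩ {n0,n1,n2,n8} = {n0,n1}; idom=n1

DF walk-up:
  join n1 pred n0: · stop@n0
  join n1 pred n9: n9→n1 stop@n0
  join n4 pred n1: · stop@n1
  join n4 pred n3: n3→n2 stop@n1
  join n7 pred n1: · stop@n1
  join n7 pred n5: n5→n2 stop@n1
  join n8 pred n5: n5 stop@n2
  join n8 pred n6: n6→n3 stop@n2
  join n9 pred n7: n7 stop@n1
  join n9 pred n8: n8→n2 stop@n1
  n0: DF=∅
  n1: DF={n1}
  n2: DF={n4,n7,n9}
  n3: DF={n4,n8}
  n4: DF=∅
  n5: DF={n7,n8}
  n6: DF={n8}
  n7: DF={n9}
  n8: DF={n9}
  n9: DF={n1}

DF(n3) = ["n4", "n8"]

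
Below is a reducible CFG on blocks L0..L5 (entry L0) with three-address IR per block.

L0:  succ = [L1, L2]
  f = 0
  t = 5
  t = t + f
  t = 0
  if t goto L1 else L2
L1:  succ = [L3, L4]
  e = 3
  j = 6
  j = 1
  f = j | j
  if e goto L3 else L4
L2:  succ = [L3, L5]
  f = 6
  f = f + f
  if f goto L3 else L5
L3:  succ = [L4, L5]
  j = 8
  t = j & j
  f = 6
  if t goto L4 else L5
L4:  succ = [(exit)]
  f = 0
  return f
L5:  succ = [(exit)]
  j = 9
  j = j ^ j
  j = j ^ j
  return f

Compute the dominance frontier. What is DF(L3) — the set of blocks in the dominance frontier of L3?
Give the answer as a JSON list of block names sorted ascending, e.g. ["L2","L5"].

Answer: ["L4", "L5"]

Working:
idom tree: L1←L0 L2←L0 L3←L0 L4←L0 L5←L0
Dom at joins:
  L3: preds {L1,L2}: {L0,L1} ∩ {L0,L2} = {L0}; idom=L0
  L4: preds {L1,L3}: {L0,L1} ∩ {L0,L3} = {L0}; idom=L0
  L5: preds {L2,L3}: {L0,L2} ∩ {L0,L3} = {L0}; idom=L0

DF derivation:
  join L3 pred L1: L1 stop@L0
  join L3 pred L2: L2 stop@L0
  join L4 pred L1: L1 stop@L0
  join L4 pred L3: L3 stop@L0
  join L5 pred L2: L2 stop@L0
  join L5 pred L3: L3 stop@L0
  L0: DF=∅
  L1: DF={L3,L4}
  L2: DF={L3,L5}
  L3: DF={L4,L5}
  L4: DF=∅
  L5: DF=∅

DF(L3) = ["L4", "L5"]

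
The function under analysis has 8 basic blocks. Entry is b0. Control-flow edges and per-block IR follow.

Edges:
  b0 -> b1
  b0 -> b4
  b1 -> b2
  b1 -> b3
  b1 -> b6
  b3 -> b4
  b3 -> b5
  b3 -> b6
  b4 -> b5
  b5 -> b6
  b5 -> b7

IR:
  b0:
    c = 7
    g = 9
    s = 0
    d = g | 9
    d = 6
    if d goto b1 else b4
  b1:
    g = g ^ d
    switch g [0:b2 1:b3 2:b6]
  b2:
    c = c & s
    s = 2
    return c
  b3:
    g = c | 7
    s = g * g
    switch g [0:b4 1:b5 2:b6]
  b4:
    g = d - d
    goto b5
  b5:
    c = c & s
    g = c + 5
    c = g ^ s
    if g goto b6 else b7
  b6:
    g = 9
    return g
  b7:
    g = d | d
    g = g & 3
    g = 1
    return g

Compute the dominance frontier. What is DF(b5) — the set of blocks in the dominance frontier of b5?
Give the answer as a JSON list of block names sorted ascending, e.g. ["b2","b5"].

idom tree: b1←b0 b2←b1 b3←b1 b4←b0 b5←b0 b6←b0 b7←b5
Dom at joins:
  b4: preds {b0,b3}: {b0} ∩ {b0,b1,b3} = {b0}; idom=b0
  b5: preds {b3,b4}: {b0,b1,b3} ∩ {b0,b4} = {b0}; idom=b0
  b6: preds {b1,b3,b5}: {b0,b1} ∩ {b0,b1,b3} ∩ {b0,b5} = {b0}; idom=b0

DF walk-up:
  b4←b0: walk · to b0
  b4←b3: walk b3→b1 to b0
  b5←b3: walk b3→b1 to b0
  b5←b4: walk b4 to b0
  b6←b1: walk b1 to b0
  b6←b3: walk b3→b1 to b0
  b6←b5: walk b5 to b0
  DF(b0)=∅
  DF(b1)={b4,b5,b6}
  DF(b2)=∅
  DF(b3)={b4,b5,b6}
  DF(b4)={b5}
  DF(b5)={b6}
  DF(b6)=∅
  DF(b7)=∅

DF(b5) = ["b6"]

Answer: ["b6"]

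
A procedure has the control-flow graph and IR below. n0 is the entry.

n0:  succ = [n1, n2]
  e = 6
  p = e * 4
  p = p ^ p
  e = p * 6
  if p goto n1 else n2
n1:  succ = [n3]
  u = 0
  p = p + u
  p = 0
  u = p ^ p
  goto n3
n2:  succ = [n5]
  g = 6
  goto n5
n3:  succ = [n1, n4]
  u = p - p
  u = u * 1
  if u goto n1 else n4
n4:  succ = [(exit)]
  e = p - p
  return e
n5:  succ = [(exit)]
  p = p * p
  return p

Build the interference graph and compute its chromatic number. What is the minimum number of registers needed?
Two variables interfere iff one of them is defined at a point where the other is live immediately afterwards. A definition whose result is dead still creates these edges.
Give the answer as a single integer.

Answer: 2

Derivation:
def/use:
  n0: def={e,p} ue=∅
  n1: def={p,u} ue={p}
  n2: def={g} ue=∅
  n3: def={u} ue={p}
  n4: def={e} ue={p}
  n5: def={p} ue={p}

Backward fixpoint:
  n0: in=∅ out={p}
  n1: in={p} out={p}
  n2: in={p} out={p}
  n3: in={p} out={p}
  n4: in={p} out=∅
  n5: in={p} out=∅

Interfere edges:
  e — {p}
  g — {p}
  p — {e,g,u}
  u — {p}

Chromatic number:
  clique {e,p} ⇒ need ≥ 2
  2-colouring: R0={p}  R1={e,g,u}
  χ = 2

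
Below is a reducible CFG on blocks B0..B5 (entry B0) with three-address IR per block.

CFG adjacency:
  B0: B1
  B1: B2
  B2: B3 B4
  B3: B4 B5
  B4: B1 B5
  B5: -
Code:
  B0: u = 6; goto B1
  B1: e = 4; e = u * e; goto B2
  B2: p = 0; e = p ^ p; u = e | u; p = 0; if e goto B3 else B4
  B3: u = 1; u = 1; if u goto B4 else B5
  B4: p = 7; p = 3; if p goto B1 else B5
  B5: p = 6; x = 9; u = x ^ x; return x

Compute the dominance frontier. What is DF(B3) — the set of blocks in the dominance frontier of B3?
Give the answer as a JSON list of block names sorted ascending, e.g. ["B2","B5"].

idom tree: B1←B0 B2←B1 B3←B2 B4←B2 B5←B2
Dom∩ at merges:
  B1: preds {B0,B4}: {B0} ∩ {B0,B1,B2,B4} = {B0}; idom=B0
  B4: preds {B2,B3}: {B0,B1,B2} ∩ {B0,B1,B2,B3} = {B0,B1,B2}; idom=B2
  B5: preds {B3,B4}: {B0,B1,B2,B3} ∩ {B0,B1,B2,B4} = {B0,B1,B2}; idom=B2

DF walk-up:
  B1←B0: walk · to B0
  B1←B4: walk B4→B2→B1 to B0
  B4←B2: walk · to B2
  B4←B3: walk B3 to B2
  B5←B3: walk B3 to B2
  B5←B4: walk B4 to B2
  B0: DF=∅
  B1: DF={B1}
  B2: DF={B1}
  B3: DF={B4,B5}
  B4: DF={B1,B5}
  B5: DF=∅

DF(B3) = ["B4", "B5"]

Answer: ["B4", "B5"]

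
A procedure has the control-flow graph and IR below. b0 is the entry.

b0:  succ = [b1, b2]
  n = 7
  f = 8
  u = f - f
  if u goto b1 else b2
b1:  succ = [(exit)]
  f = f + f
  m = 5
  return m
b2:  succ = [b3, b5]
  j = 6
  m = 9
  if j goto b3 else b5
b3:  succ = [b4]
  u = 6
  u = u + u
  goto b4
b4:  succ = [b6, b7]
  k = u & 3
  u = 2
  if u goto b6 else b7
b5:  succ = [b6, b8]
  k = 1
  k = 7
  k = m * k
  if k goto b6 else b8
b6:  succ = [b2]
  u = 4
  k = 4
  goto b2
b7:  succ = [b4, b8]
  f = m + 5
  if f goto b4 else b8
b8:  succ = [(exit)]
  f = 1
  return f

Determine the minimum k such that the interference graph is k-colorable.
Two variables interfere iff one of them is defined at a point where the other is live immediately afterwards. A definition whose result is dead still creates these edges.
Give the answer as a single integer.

def/use:
  b0 def {f,n,u} use ∅
  b1 def {f,m} use {f}
  b2 def {j,m} use ∅
  b3 def {u} use ∅
  b4 def {k,u} use {u}
  b5 def {k} use {m}
  b6 def {k,u} use ∅
  b7 def {f} use {m}
  b8 def {f} use ∅

Backward fixpoint:
  live b0: ∅→{f}
  live b1: {f}→∅
  live b2: ∅→{m}
  live b3: {m}→{m,u}
  live b4: {m,u}→{m,u}
  live b5: {m}→∅
  live b6: ∅→∅
  live b7: {m,u}→{m,u}
  live b8: ∅→∅

Interference:
  f — {m,u}
  j — {m}
  k — {m}
  m — {f,j,k,u}
  n — ∅
  u — {f,m}

Registers:
  lower bound: {f,m,u} mutually conflict ⇒ χ ≥ 3
  3-colouring: r0={m,n}  r1={f,j,k}  r2={u}
  χ = 3

Answer: 3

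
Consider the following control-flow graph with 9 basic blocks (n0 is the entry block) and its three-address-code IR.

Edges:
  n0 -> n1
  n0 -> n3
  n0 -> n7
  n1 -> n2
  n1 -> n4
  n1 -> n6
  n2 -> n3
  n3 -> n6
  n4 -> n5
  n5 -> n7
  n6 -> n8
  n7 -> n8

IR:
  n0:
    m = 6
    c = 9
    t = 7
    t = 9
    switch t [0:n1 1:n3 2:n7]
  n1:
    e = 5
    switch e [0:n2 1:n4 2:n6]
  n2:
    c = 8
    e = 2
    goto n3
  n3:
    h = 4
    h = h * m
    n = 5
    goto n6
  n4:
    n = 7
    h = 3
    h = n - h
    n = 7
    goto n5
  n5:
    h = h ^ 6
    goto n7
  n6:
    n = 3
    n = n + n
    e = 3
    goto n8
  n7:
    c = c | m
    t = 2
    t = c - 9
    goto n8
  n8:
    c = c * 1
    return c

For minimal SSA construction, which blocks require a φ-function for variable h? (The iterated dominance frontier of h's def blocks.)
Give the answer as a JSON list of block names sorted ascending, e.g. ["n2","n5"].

idom tree: n1←n0 n2←n1 n3←n0 n4←n1 n5←n4 n6←n0 n7←n0 n8←n0
Join-block Dom:
  n3: preds {n0,n2}: {n0} ∩ {n0,n1,n2} = {n0}; idom=n0
  n6: preds {n1,n3}: {n0,n1} ∩ {n0,n3} = {n0}; idom=n0
  n7: preds {n0,n5}: {n0} ∩ {n0,n1,n4,n5} = {n0}; idom=n0
  n8: preds {n6,n7}: {n0,n6} ∩ {n0,n7} = {n0}; idom=n0

DF derivation:
  n3←n0: walk · to n0
  n3←n2: walk n2→n1 to n0
  n6←n1: walk n1 to n0
  n6←n3: walk n3 to n0
  n7←n0: walk · to n0
  n7←n5: walk n5→n4→n1 to n0
  n8←n6: walk n6 to n0
  n8←n7: walk n7 to n0
  DF(n0)=∅
  DF(n1)={n3,n6,n7}
  DF(n2)={n3}
  DF(n3)={n6}
  DF(n4)={n7}
  DF(n5)={n7}
  DF(n6)={n8}
  DF(n7)={n8}
  DF(n8)=∅

φ for h: defs {n3,n4,n5}
  DF⁺ = {n6,n7,n8}

Answer: ["n6", "n7", "n8"]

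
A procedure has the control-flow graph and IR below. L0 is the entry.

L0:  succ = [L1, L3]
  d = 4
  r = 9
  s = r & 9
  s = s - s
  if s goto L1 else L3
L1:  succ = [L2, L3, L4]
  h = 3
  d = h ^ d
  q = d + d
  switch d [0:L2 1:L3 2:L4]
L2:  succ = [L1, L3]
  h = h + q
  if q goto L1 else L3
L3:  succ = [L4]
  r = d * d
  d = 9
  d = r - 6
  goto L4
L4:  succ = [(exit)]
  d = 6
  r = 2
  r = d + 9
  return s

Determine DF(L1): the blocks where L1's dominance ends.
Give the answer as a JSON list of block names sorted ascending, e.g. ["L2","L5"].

idom tree: L1←L0 L2←L1 L3←L0 L4←L0
Dom at joins:
  L1: preds {L0,L2}: {L0} ∩ {L0,L1,L2} = {L0}; idom=L0
  L3: preds {L0,L1,L2}: {L0} ∩ {L0,L1} ∩ {L0,L1,L2} = {L0}; idom=L0
  L4: preds {L1,L3}: {L0,L1} ∩ {L0,L3} = {L0}; idom=L0

DF derivation:
  L1←L0: walk · to L0
  L1←L2: walk L2→L1 to L0
  L3←L0: walk · to L0
  L3←L1: walk L1 to L0
  L3←L2: walk L2→L1 to L0
  L4←L1: walk L1 to L0
  L4←L3: walk L3 to L0
  L0 → ∅
  L1 → {L1,L3,L4}
  L2 → {L1,L3}
  L3 → {L4}
  L4 → ∅

DF(L1) = ["L1", "L3", "L4"]

Answer: ["L1", "L3", "L4"]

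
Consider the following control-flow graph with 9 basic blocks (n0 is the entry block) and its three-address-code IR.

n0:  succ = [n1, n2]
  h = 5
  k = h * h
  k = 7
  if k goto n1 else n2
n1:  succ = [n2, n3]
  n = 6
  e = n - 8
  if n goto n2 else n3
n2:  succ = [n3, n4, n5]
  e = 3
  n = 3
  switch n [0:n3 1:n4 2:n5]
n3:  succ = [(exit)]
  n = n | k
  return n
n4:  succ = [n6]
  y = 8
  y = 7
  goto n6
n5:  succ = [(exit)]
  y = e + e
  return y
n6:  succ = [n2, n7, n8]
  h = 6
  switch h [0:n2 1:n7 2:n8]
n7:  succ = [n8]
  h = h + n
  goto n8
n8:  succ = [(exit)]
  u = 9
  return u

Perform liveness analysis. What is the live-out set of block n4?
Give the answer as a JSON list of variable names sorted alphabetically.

Block summaries:
  n0 def {h,k} use ∅
  n1 def {e,n} use ∅
  n2 def {e,n} use ∅
  n3 def {n} use {k,n}
  n4 def {y} use ∅
  n5 def {y} use {e}
  n6 def {h} use ∅
  n7 def {h} use {h,n}
  n8 def {u} use ∅

Liveness:
  n0 li=∅ lo={k}
  n1 li={k} lo={k,n}
  n2 li={k} lo={e,k,n}
  n3 li={k,n} lo=∅
  n4 li={k,n} lo={k,n}
  n5 li={e} lo=∅
  n6 li={k,n} lo={h,k,n}
  n7 li={h,n} lo=∅
  n8 li=∅ lo=∅

live-out(n4) = ["k", "n"]

Answer: ["k", "n"]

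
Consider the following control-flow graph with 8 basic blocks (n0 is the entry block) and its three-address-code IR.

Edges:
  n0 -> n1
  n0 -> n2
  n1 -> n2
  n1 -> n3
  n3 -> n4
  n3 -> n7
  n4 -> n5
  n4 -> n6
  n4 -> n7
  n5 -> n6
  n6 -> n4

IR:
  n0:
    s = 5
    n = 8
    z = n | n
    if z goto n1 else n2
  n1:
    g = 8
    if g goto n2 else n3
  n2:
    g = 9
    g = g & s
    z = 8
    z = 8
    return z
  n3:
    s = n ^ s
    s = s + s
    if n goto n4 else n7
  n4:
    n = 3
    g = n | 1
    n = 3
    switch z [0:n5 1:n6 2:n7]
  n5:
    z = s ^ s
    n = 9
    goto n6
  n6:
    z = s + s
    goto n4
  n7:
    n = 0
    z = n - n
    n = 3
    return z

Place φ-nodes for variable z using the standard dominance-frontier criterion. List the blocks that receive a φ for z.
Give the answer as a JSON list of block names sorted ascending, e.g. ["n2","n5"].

Answer: ["n4", "n6", "n7"]

Analysis:
idom tree: n1←n0 n2←n0 n3←n1 n4←n3 n5←n4 n6←n4 n7←n3
Join-block Dom:
  n2: preds {n0,n1}: {n0} ∩ {n0,n1} = {n0}; idom=n0
  n4: preds {n3,n6}: {n0,n1,n3} ∩ {n0,n1,n3,n4,n6} = {n0,n1,n3}; idom=n3
  n6: preds {n4,n5}: {n0,n1,n3,n4} ∩ {n0,n1,n3,n4,n5} = {n0,n1,n3,n4}; idom=n4
  n7: preds {n3,n4}: {n0,n1,n3} ∩ {n0,n1,n3,n4} = {n0,n1,n3}; idom=n3

Frontier:
  join n2 pred n0: · stop@n0
  join n2 pred n1: n1 stop@n0
  join n4 pred n3: · stop@n3
  join n4 pred n6: n6→n4 stop@n3
  join n6 pred n4: · stop@n4
  join n6 pred n5: n5 stop@n4
  join n7 pred n3: · stop@n3
  join n7 pred n4: n4 stop@n3
  n0 → ∅
  n1 → {n2}
  n2 → ∅
  n3 → ∅
  n4 → {n4,n7}
  n5 → {n6}
  n6 → {n4}
  n7 → ∅

φ for z: defs {n0,n2,n5,n6,n7}
  DF⁺ = {n4,n6,n7}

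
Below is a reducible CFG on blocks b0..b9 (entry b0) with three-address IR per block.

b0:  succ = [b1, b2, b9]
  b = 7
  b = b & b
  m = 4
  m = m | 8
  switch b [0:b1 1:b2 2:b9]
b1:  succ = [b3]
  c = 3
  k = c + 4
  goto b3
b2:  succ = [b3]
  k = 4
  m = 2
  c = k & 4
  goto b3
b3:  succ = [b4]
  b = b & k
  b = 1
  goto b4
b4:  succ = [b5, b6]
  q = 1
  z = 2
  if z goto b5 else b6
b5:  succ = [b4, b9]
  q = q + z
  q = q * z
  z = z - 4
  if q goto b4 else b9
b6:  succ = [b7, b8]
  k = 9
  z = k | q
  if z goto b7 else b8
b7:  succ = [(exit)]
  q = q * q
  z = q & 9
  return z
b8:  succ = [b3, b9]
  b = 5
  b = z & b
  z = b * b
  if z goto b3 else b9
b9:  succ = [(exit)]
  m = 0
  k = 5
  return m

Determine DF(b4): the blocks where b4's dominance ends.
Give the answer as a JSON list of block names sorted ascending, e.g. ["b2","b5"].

Answer: ["b3", "b4", "b9"]

Working:
idom tree: b1←b0 b2←b0 b3←b0 b4←b3 b5←b4 b6←b4 b7←b6 b8←b6 b9←b0
Join-block Dom:
  b3: preds {b1,b2,b8}: {b0,b1} ∩ {b0,b2} ∩ {b0,b3,b4,b6,b8} = {b0}; idom=b0
  b4: preds {b3,b5}: {b0,b3} ∩ {b0,b3,b4,b5} = {b0,b3}; idom=b3
  b9: preds {b0,b5,b8}: {b0} ∩ {b0,b3,b4,b5} ∩ {b0,b3,b4,b6,b8} = {b0}; idom=b0

DF derivation:
  join b3 pred b1: b1 stop@b0
  join b3 pred b2: b2 stop@b0
  join b3 pred b8: b8→b6→b4→b3 stop@b0
  join b4 pred b3: · stop@b3
  join b4 pred b5: b5→b4 stop@b3
  join b9 pred b0: · stop@b0
  join b9 pred b5: b5→b4→b3 stop@b0
  join b9 pred b8: b8→b6→b4→b3 stop@b0
  b0 → ∅
  b1 → {b3}
  b2 → {b3}
  b3 → {b3,b9}
  b4 → {b3,b4,b9}
  b5 → {b4,b9}
  b6 → {b3,b9}
  b7 → ∅
  b8 → {b3,b9}
  b9 → ∅

DF(b4) = ["b3", "b4", "b9"]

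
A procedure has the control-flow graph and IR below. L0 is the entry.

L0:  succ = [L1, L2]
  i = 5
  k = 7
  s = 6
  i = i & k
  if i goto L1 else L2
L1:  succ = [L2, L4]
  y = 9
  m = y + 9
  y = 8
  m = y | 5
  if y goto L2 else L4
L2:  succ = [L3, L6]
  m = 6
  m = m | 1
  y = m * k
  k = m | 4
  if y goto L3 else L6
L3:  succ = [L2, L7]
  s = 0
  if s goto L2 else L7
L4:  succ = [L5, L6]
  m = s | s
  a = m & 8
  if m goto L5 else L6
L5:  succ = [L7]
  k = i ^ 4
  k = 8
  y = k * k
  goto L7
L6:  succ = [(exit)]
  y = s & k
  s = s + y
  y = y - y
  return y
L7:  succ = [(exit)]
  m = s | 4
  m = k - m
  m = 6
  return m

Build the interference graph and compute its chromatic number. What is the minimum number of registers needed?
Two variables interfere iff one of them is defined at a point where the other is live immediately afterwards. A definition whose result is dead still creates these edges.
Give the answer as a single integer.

Answer: 5

Working:
Per-block:
  L0: {i,k,s} / ∅
  L1: {m,y} / ∅
  L2: {k,m,y} / {k}
  L3: {s} / ∅
  L4: {a,m} / {s}
  L5: {k,y} / {i}
  L6: {s,y} / {k,s}
  L7: {m} / {k,s}

Backward fixpoint:
  L0 li=∅ lo={i,k,s}
  L1 li={i,k,s} lo={i,k,s}
  L2 li={k,s} lo={k,s}
  L3 li={k} lo={k,s}
  L4 li={i,k,s} lo={i,k,s}
  L5 li={i,s} lo={k,s}
  L6 li={k,s} lo=∅
  L7 li={k,s} lo=∅

Conflict graph:
  a: {i,k,m,s}
  i: {a,k,m,s,y}
  k: {a,i,m,s,y}
  m: {a,i,k,s,y}
  s: {a,i,k,m,y}
  y: {i,k,m,s}

Colouring:
  clique {a,i,k,m,s} ⇒ need ≥ 5
  assign a→R4 i→R0 k→R1 m→R2 s→R3 y→R4 — no edge inside a register ⇒ χ ≤ 5
  χ = 5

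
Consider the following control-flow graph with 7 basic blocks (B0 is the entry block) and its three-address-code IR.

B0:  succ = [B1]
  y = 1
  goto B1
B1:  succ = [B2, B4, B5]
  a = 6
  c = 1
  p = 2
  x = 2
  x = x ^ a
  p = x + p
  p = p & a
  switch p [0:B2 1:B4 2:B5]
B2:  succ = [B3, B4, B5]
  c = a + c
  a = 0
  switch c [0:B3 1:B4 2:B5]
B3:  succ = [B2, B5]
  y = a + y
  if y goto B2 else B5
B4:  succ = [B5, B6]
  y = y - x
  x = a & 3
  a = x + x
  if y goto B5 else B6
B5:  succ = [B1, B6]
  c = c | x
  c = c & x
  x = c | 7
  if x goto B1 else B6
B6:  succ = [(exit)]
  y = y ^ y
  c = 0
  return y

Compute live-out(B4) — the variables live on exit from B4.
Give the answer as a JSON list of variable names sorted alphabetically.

Per-block:
  B0: {y} / ∅
  B1: {a,c,p,x} / ∅
  B2: {a,c} / {a,c}
  B3: {y} / {a,y}
  B4: {a,x,y} / {a,x,y}
  B5: {c,x} / {c,x}
  B6: {c,y} / {y}

Liveness:
  B0 li=∅ lo={y}
  B1 li={y} lo={a,c,x,y}
  B2 li={a,c,x,y} lo={a,c,x,y}
  B3 li={a,c,x,y} lo={a,c,x,y}
  B4 li={a,c,x,y} lo={c,x,y}
  B5 li={c,x,y} lo={y}
  B6 li={y} lo=∅

live-out(B4) = ["c", "x", "y"]

Answer: ["c", "x", "y"]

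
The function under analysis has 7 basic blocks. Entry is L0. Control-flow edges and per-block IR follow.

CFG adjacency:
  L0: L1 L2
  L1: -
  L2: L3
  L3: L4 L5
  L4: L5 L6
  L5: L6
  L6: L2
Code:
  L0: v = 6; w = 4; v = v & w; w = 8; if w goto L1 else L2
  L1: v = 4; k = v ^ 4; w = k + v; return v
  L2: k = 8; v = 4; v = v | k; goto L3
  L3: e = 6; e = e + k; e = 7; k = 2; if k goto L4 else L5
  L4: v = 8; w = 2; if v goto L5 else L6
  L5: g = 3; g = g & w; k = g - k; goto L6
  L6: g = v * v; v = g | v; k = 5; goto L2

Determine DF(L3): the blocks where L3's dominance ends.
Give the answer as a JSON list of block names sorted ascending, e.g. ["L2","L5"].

Answer: ["L2"]

Derivation:
idom tree: L1←L0 L2←L0 L3←L2 L4←L3 L5←L3 L6←L3
Dom at joins:
  L2: preds {L0,L6}: {L0} ∩ {L0,L2,L3,L6} = {L0}; idom=L0
  L5: preds {L3,L4}: {L0,L2,L3} ∩ {L0,L2,L3,L4} = {L0,L2,L3}; idom=L3
  L6: preds {L4,L5}: {L0,L2,L3,L4} ∩ {L0,L2,L3,L5} = {L0,L2,L3}; idom=L3

DF derivation:
  join L2 pred L0: · stop@L0
  join L2 pred L6: L6→L3→L2 stop@L0
  join L5 pred L3: · stop@L3
  join L5 pred L4: L4 stop@L3
  join L6 pred L4: L4 stop@L3
  join L6 pred L5: L5 stop@L3
  L0: DF=∅
  L1: DF=∅
  L2: DF={L2}
  L3: DF={L2}
  L4: DF={L5,L6}
  L5: DF={L6}
  L6: DF={L2}

DF(L3) = ["L2"]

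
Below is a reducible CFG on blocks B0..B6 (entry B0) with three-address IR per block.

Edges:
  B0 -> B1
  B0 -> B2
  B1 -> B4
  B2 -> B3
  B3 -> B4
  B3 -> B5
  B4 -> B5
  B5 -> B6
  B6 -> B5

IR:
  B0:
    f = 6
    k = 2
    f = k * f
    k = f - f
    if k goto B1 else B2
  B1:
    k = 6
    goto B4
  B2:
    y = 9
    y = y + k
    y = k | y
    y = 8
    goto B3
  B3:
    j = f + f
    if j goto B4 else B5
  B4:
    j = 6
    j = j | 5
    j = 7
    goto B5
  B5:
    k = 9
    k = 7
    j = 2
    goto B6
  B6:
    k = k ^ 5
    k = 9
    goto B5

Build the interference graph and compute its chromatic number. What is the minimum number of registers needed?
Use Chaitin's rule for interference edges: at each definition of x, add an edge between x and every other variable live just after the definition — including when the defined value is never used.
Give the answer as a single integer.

Answer: 3

Working:
Per-block:
  B0: def={f,k} ue=∅
  B1: def={k} ue=∅
  B2: def={y} ue={k}
  B3: def={j} ue={f}
  B4: def={j} ue=∅
  B5: def={j,k} ue=∅
  B6: def={k} ue={k}

Live sets:
  live B0: ∅→{f,k}
  live B1: ∅→∅
  live B2: {f,k}→{f}
  live B3: {f}→∅
  live B4: ∅→∅
  live B5: ∅→{k}
  live B6: {k}→∅

Interfere edges:
  f — {k,y}
  j — {k}
  k — {f,j,y}
  y — {f,k}

Colouring:
  lower bound: {f,k,y} mutually conflict ⇒ χ ≥ 3
  3-colouring: R0={k}  R1={f,j}  R2={y}
  χ = 3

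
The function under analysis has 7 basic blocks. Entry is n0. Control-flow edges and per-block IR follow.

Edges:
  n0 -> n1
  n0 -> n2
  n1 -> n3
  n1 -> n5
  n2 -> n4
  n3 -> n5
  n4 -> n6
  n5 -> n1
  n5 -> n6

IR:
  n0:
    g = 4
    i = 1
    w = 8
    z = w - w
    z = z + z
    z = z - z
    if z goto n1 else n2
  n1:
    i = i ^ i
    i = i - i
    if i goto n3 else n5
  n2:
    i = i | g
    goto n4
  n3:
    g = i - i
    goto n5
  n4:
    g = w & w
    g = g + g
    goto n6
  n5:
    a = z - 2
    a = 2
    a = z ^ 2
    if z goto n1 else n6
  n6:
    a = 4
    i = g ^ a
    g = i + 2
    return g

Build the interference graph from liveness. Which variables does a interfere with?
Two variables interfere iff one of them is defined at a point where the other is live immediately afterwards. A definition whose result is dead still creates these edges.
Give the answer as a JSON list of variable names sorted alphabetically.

Answer: ["g", "i", "z"]

Derivation:
Per-block:
  n0: {g,i,w,z} / ∅
  n1: {i} / {i}
  n2: {i} / {g,i}
  n3: {g} / {i}
  n4: {g} / {w}
  n5: {a} / {z}
  n6: {a,g,i} / {g}

Liveness:
  n0 li=∅ lo={g,i,w,z}
  n1 li={g,i,z} lo={g,i,z}
  n2 li={g,i,w} lo={w}
  n3 li={i,z} lo={g,i,z}
  n4 li={w} lo={g}
  n5 li={g,i,z} lo={g,i,z}
  n6 li={g} lo=∅

Interfere edges:
  a↔{g,i,z}
  g↔{a,i,w,z}
  i↔{a,g,w,z}
  w↔{g,i,z}
  z↔{a,g,i,w}

N(a) = ["g", "i", "z"]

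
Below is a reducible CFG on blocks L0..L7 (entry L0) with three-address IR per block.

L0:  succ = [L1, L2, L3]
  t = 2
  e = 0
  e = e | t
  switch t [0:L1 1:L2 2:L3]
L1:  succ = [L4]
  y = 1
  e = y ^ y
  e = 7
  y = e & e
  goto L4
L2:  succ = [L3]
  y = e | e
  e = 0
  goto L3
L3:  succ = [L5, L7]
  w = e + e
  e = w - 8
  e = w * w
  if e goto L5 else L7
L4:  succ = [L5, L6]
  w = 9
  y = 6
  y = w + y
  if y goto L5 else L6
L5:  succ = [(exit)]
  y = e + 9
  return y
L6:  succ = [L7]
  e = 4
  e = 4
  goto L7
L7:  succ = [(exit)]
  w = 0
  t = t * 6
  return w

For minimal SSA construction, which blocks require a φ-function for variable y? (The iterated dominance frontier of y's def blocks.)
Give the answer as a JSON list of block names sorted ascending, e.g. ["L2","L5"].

idom tree: L1←L0 L2←L0 L3←L0 L4←L1 L5←L0 L6←L4 L7←L0
Dom∩ at merges:
  L3: preds {L0,L2}: {L0} ∩ {L0,L2} = {L0}; idom=L0
  L5: preds {L3,L4}: {L0,L3} ∩ {L0,L1,L4} = {L0}; idom=L0
  L7: preds {L3,L6}: {L0,L3} ∩ {L0,L1,L4,L6} = {L0}; idom=L0

DF walk-up:
  join L3 pred L0: · stop@L0
  join L3 pred L2: L2 stop@L0
  join L5 pred L3: L3 stop@L0
  join L5 pred L4: L4→L1 stop@L0
  join L7 pred L3: L3 stop@L0
  join L7 pred L6: L6→L4→L1 stop@L0
  DF(L0)=∅
  DF(L1)={L5,L7}
  DF(L2)={L3}
  DF(L3)={L5,L7}
  DF(L4)={L5,L7}
  DF(L5)=∅
  DF(L6)={L7}
  DF(L7)=∅

φ for y: defs {L1,L2,L4,L5}
  DF⁺ = {L3,L5,L7}

Answer: ["L3", "L5", "L7"]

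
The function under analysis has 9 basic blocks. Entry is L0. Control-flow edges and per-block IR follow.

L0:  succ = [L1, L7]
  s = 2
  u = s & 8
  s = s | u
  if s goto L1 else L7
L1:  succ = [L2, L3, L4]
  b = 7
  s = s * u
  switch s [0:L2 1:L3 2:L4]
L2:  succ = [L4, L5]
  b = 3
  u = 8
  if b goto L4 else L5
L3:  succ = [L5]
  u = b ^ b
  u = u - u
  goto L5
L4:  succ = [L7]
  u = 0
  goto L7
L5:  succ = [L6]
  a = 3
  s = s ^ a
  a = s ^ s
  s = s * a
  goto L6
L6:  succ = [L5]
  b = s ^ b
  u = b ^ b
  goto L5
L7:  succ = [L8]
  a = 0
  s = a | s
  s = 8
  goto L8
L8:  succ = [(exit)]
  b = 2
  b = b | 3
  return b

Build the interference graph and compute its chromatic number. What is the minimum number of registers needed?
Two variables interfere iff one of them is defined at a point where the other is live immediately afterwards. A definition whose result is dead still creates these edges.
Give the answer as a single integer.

Per-block:
  L0: def={s,u} ue=∅
  L1: def={b,s} ue={s,u}
  L2: def={b,u} ue=∅
  L3: def={u} ue={b}
  L4: def={u} ue=∅
  L5: def={a,s} ue={s}
  L6: def={b,u} ue={b,s}
  L7: def={a,s} ue={s}
  L8: def={b} ue=∅

Liveness:
  L0 li=∅ lo={s,u}
  L1 li={s,u} lo={b,s}
  L2 li={s} lo={b,s}
  L3 li={b,s} lo={b,s}
  L4 li={s} lo={s}
  L5 li={b,s} lo={b,s}
  L6 li={b,s} lo={b,s}
  L7 li={s} lo=∅
  L8 li=∅ lo=∅

Interference:
  a: {b,s}
  b: {a,s,u}
  s: {a,b,u}
  u: {b,s}

Registers:
  lower bound: {a,b,s} mutually conflict ⇒ χ ≥ 3
  assign a→R2 b→R0 s→R1 u→R2 — no edge inside a register ⇒ χ ≤ 3
  χ = 3

Answer: 3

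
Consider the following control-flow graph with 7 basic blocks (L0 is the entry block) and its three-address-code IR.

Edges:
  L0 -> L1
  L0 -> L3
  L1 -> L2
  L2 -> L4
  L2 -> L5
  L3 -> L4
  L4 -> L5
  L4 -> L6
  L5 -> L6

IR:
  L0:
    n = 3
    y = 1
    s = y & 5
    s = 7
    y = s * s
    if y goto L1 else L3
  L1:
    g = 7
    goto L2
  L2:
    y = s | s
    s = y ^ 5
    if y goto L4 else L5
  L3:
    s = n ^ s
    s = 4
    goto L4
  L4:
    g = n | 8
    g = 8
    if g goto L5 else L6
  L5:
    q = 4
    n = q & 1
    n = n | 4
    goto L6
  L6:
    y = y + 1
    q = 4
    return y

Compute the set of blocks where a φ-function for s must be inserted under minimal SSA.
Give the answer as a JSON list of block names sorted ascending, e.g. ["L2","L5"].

idom tree: L1←L0 L2←L1 L3←L0 L4←L0 L5←L0 L6←L0
Dom∩ at merges:
  L4: preds {L2,L3}: {L0,L1,L2} ∩ {L0,L3} = {L0}; idom=L0
  L5: preds {L2,L4}: {L0,L1,L2} ∩ {L0,L4} = {L0}; idom=L0
  L6: preds {L4,L5}: {L0,L4} ∩ {L0,L5} = {L0}; idom=L0

DF walk-up:
  join L4 pred L2: L2→L1 stop@L0
  join L4 pred L3: L3 stop@L0
  join L5 pred L2: L2→L1 stop@L0
  join L5 pred L4: L4 stop@L0
  join L6 pred L4: L4 stop@L0
  join L6 pred L5: L5 stop@L0
  L0: DF=∅
  L1: DF={L4,L5}
  L2: DF={L4,L5}
  L3: DF={L4}
  L4: DF={L5,L6}
  L5: DF={L6}
  L6: DF=∅

φ for s: defs {L0,L2,L3}
  DF⁺ = {L4,L5,L6}

Answer: ["L4", "L5", "L6"]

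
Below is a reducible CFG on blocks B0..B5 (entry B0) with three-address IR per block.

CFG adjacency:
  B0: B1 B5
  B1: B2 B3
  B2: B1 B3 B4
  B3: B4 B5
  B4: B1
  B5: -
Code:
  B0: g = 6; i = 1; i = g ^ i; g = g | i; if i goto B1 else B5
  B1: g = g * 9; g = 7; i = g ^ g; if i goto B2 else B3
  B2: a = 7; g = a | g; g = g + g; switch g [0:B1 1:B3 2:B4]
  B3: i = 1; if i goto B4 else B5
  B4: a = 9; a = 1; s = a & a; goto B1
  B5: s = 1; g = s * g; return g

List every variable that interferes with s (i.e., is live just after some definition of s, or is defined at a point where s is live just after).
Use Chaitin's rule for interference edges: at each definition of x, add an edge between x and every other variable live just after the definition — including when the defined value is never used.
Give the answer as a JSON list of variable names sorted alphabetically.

def/use:
  B0: def={g,i} ue=∅
  B1: def={g,i} ue={g}
  B2: def={a,g} ue={g}
  B3: def={i} ue=∅
  B4: def={a,s} ue=∅
  B5: def={g,s} ue={g}

Backward fixpoint:
  live B0: ∅→{g}
  live B1: {g}→{g}
  live B2: {g}→{g}
  live B3: {g}→{g}
  live B4: {g}→{g}
  live B5: {g}→∅

Conflict graph:
  a↔{g}
  g↔{a,i,s}
  i↔{g}
  s↔{g}

N(s) = ["g"]

Answer: ["g"]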